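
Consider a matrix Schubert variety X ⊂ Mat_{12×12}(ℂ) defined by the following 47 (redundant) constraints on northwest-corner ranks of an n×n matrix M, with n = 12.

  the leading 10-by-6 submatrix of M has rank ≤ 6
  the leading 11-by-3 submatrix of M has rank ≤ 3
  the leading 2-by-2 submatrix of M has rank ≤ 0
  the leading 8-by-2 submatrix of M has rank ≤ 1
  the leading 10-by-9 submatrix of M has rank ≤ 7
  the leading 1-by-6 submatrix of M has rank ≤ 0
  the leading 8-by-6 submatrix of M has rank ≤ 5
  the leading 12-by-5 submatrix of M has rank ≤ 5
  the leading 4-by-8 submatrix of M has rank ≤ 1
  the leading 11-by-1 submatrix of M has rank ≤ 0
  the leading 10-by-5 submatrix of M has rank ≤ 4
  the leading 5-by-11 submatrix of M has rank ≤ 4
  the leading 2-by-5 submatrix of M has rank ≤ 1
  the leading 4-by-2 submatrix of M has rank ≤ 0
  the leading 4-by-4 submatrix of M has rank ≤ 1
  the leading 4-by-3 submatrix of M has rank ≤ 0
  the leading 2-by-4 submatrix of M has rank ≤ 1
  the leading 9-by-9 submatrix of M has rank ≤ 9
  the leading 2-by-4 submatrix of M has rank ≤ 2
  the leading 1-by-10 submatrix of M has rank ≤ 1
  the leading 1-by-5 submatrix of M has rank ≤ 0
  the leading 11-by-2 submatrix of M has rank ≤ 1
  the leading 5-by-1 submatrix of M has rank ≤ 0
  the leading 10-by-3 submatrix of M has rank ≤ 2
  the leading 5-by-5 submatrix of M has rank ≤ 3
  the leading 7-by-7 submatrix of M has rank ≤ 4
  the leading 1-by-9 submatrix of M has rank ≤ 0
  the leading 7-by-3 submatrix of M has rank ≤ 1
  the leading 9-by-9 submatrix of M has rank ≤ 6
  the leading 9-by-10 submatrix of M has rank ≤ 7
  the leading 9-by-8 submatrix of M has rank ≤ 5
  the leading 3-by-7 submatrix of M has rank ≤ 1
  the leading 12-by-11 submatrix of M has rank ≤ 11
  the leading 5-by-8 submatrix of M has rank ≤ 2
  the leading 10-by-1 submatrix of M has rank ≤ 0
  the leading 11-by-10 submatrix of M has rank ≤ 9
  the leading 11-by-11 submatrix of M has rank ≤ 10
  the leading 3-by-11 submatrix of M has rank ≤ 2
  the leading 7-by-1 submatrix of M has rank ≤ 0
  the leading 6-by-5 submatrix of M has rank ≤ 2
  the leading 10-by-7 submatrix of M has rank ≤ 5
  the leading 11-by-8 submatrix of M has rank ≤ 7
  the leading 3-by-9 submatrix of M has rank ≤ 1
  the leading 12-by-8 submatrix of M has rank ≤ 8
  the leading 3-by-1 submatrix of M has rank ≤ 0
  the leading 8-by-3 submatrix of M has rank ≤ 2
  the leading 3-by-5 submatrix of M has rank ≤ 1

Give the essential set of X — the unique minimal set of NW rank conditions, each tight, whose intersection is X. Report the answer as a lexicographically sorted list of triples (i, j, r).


Computing R[i][j] = min implied NW-rank bound (n=12, 47 conditions):

  0, 0, 0, 0, 0, 0, 0, 0, 0, 1, 1, 1
  0, 0, 0, 1, 1, 1, 1, 1, 1, 2, 2, 2
  0, 0, 0, 1, 1, 1, 1, 1, 1, 2, 2, 3
  0, 0, 0, 1, 1, 1, 1, 1, 2, 3, 3, 4
  0, 1, 1, 2, 2, 2, 2, 2, 3, 4, 4, 5
  0, 1, 1, 2, 2, 3, 3, 3, 4, 5, 5, 6
  0, 1, 1, 2, 3, 4, 4, 4, 5, 6, 6, 7
  0, 1, 2, 3, 4, 5, 5, 5, 6, 7, 7, 8
  0, 1, 2, 3, 4, 5, 5, 5, 6, 7, 8, 9
  0, 1, 2, 3, 4, 5, 5, 6, 7, 8, 9, 10
  0, 1, 2, 3, 4, 5, 6, 7, 8, 9, 10, 11
  1, 2, 3, 4, 5, 6, 7, 8, 9, 10, 11, 12

hence w(1..12) = (10, 4, 12, 9, 2, 6, 5, 3, 11, 8, 7, 1).

Fulton essential set (10 of the 41 Rothe cells):

[(1, 9, 0), (3, 9, 1), (3, 11, 2), (4, 3, 0), (4, 8, 1), (6, 5, 2), (7, 3, 1), (9, 8, 5), (10, 7, 5), (11, 1, 0)]


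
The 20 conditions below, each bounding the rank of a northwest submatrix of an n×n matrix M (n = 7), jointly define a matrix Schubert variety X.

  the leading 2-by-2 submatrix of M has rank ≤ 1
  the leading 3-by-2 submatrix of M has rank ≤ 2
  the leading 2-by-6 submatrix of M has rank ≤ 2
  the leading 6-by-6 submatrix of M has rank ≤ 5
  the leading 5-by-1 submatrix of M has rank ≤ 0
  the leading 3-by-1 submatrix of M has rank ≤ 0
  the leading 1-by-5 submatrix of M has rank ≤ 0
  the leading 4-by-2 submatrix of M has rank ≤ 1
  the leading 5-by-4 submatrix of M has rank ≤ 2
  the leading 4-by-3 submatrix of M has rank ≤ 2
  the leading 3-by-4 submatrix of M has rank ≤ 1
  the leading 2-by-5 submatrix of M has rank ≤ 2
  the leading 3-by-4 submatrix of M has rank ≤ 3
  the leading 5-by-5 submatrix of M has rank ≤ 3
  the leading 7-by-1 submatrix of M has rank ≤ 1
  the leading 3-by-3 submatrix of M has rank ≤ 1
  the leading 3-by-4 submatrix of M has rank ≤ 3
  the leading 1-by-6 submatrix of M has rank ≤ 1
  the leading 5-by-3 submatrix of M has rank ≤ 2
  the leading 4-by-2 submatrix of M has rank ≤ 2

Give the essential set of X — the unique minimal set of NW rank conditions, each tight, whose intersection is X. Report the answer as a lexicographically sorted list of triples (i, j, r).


The tightest implied rank at each (i,j), from the 20 conditions:

  R[1]: 0 0 0 0 0 1 1
  R[2]: 0 1 1 1 1 2 2
  R[3]: 0 1 1 1 2 3 3
  R[4]: 0 1 2 2 3 4 4
  R[5]: 0 1 2 2 3 4 5
  R[6]: 1 2 3 3 4 5 6
  R[7]: 1 2 3 4 5 6 7

second differences of R give the permutation w = (6, 2, 5, 3, 7, 1, 4).

ℓ(w)=12; the 4 essential cells (i,j,r):

[(1, 5, 0), (3, 4, 1), (5, 1, 0), (5, 4, 2)]


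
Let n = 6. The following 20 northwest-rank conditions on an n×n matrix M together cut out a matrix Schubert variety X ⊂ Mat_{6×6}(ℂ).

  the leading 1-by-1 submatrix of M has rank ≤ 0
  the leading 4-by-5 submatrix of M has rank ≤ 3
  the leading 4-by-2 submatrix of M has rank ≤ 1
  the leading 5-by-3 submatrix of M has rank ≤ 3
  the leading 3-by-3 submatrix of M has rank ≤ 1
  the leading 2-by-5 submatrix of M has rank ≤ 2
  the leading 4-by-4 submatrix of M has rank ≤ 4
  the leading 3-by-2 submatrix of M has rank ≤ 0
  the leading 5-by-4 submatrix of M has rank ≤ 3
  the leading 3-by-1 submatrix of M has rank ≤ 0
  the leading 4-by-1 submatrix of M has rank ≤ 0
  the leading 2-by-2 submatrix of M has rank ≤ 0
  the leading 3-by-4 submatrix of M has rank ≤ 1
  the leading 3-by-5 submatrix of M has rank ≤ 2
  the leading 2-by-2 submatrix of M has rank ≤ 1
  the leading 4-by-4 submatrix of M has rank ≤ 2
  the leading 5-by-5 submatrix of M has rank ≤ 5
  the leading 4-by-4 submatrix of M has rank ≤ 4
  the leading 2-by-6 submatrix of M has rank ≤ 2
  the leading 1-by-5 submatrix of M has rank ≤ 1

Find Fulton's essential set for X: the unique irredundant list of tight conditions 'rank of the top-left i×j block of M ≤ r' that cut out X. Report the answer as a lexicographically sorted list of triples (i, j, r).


Recovering R(i,j) via the rank-extension bound from the 20 conditions:

  R[1]: 0  0  1  1  1  1
  R[2]: 0  0  1  1  2  2
  R[3]: 0  0  1  1  2  3
  R[4]: 0  1  2  2  3  4
  R[5]: 1  2  3  3  4  5
  R[6]: 1  2  3  4  5  6

giving w = (3, 5, 6, 2, 1, 4) via Δ²R.

Rothe diagram D(w) (9 cells), 3 SE-corners (essential conditions):

[(3, 2, 0), (3, 4, 1), (4, 1, 0)]


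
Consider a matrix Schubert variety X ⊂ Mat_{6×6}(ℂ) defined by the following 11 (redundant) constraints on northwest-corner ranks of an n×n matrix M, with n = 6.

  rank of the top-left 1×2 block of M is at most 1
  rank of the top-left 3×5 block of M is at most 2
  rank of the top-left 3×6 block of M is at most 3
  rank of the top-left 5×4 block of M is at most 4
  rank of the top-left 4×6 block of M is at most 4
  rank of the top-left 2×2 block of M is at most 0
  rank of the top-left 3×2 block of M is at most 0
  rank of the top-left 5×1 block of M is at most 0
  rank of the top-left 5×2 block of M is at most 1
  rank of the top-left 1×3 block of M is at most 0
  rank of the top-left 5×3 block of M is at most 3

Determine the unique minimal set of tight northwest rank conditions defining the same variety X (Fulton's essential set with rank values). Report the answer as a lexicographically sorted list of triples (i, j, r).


Computing R[i][j] = min implied NW-rank bound (n=6, 11 conditions):

  row 1: 0  0  0  1  1  1
  row 2: 0  0  1  2  2  2
  row 3: 0  0  1  2  2  3
  row 4: 0  1  2  3  3  4
  row 5: 0  1  2  3  4  5
  row 6: 1  2  3  4  5  6

so w = (4, 3, 6, 2, 5, 1).

Rothe diagram D(w) (10 cells), 4 SE-corners (essential conditions):

[(1, 3, 0), (3, 2, 0), (3, 5, 2), (5, 1, 0)]


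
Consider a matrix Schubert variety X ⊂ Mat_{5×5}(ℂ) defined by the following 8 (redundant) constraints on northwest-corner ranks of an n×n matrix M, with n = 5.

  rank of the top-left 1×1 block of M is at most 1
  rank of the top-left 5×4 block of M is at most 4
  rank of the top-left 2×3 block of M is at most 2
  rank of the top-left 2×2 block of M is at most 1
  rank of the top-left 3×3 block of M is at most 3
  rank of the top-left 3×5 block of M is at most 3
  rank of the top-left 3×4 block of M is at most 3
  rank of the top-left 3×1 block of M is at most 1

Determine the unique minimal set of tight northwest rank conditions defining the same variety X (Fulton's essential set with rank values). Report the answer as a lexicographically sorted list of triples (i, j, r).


Rank table r_w(5×5) implied by the 8 constraints:

  R[1]: 1  1  1  1  1
  R[2]: 1  1  2  2  2
  R[3]: 1  2  3  3  3
  R[4]: 1  2  3  4  4
  R[5]: 1  2  3  4  5

second differences of R give the permutation w = (1, 3, 2, 4, 5).

Rothe diagram D(w) (1 cell), 1 SE-corner (essential condition):

[(2, 2, 1)]


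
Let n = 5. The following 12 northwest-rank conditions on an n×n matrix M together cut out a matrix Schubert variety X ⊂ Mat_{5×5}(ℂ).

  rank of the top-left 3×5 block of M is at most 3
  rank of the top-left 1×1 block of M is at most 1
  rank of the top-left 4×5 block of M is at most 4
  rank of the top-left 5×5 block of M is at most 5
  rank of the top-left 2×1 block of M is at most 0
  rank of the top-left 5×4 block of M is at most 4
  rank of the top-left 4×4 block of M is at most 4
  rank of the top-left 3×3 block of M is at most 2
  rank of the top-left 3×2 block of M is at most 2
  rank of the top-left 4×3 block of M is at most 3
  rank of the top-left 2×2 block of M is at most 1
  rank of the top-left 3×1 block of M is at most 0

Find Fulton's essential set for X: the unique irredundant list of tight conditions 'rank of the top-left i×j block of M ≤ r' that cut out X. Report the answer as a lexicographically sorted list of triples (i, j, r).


Rank table r_w(5×5) implied by the 12 constraints:

  0, 1, 1, 1, 1
  0, 1, 2, 2, 2
  0, 1, 2, 3, 3
  1, 2, 3, 4, 4
  1, 2, 3, 4, 5

hence w(1..5) = (2, 3, 4, 1, 5).

|D(w)|=3, |Ess(w)|=1:

[(3, 1, 0)]


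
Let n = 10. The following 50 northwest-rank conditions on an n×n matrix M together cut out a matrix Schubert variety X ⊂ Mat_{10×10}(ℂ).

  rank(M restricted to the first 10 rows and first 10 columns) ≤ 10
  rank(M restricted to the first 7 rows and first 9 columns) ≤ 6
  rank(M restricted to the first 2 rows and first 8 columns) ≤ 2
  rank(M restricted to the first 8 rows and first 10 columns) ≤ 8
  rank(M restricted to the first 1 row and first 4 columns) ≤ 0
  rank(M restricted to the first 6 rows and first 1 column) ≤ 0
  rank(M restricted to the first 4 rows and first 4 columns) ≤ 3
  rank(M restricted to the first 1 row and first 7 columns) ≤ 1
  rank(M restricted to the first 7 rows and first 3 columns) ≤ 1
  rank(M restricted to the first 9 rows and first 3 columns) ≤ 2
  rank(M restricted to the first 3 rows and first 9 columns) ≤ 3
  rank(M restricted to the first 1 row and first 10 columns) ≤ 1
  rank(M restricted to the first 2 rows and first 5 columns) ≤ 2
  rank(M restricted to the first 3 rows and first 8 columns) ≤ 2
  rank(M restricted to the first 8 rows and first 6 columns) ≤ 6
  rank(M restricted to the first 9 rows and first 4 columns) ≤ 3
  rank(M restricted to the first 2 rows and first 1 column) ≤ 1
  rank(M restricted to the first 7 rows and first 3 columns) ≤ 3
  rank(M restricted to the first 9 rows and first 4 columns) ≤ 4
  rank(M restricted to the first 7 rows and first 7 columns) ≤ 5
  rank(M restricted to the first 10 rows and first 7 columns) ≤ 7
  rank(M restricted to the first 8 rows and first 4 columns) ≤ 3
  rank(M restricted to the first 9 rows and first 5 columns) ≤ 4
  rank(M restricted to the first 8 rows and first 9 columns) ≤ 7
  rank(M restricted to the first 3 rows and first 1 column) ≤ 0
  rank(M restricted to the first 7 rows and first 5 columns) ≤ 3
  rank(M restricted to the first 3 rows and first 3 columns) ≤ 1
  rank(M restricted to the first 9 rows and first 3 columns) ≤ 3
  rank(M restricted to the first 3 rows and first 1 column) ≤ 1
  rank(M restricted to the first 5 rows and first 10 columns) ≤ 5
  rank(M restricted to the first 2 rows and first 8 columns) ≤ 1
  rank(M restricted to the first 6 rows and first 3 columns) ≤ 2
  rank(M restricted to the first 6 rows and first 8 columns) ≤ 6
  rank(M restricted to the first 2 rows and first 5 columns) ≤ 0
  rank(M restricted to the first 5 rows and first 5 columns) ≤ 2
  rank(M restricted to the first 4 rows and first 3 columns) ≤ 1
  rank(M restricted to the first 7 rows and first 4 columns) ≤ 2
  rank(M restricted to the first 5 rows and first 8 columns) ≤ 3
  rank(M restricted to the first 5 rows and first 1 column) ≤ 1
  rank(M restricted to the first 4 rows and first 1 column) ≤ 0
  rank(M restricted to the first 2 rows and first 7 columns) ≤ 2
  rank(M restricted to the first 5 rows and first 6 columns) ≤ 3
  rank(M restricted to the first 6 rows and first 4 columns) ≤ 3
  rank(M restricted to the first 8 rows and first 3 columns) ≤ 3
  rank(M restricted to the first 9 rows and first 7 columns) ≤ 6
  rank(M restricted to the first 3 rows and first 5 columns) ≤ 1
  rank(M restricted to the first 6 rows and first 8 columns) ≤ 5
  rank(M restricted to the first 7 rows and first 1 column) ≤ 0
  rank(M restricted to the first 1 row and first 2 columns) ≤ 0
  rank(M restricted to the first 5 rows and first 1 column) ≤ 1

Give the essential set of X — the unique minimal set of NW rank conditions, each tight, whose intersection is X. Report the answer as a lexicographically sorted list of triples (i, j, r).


Computing R[i][j] = min implied NW-rank bound (n=10, 50 conditions):

  0  0  0  0  0  1  1  1  1  1
  0  0  0  0  0  1  1  1  2  2
  0  1  1  1  1  2  2  2  3  3
  0  1  1  2  2  3  3  3  4  4
  0  1  1  2  2  3  3  3  4  5
  0  1  1  2  3  4  4  4  5  6
  0  1  1  2  3  4  5  5  6  7
  1  2  2  3  4  5  6  6  7  8
  1  2  2  3  4  5  6  7  8  9
  1  2  3  4  5  6  7  8  9  10

giving w = (6, 9, 2, 4, 10, 5, 7, 1, 8, 3) via Δ²R.

|D(w)|=25, |Ess(w)|=7:

[(2, 5, 0), (2, 8, 1), (5, 5, 2), (5, 8, 3), (7, 1, 0), (7, 3, 1), (9, 3, 2)]


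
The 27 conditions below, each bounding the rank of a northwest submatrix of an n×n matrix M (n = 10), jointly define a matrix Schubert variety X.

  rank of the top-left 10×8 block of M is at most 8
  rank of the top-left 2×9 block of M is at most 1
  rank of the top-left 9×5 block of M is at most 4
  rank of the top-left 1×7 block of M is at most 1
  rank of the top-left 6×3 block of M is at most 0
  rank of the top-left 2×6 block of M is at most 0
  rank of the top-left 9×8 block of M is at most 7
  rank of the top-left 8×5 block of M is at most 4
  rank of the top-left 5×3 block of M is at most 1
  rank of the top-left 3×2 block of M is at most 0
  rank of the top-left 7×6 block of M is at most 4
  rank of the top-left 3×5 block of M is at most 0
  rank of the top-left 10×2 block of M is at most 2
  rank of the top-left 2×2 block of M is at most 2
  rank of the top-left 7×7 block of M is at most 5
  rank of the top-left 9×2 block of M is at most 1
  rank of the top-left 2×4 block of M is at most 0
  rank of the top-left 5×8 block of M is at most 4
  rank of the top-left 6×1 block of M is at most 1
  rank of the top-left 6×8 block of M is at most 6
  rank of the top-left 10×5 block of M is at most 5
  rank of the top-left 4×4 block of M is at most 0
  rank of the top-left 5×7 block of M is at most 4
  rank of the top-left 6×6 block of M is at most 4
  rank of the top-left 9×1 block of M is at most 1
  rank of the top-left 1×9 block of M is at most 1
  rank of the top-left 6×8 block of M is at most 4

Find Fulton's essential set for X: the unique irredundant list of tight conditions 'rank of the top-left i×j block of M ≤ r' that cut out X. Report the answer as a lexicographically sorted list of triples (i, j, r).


Rank table r_w(10×10) implied by the 27 constraints:

  R[1]: 0  0  0  0  0  0  1  1  1  1
  R[2]: 0  0  0  0  0  0  1  1  1  2
  R[3]: 0  0  0  0  0  1  2  2  2  3
  R[4]: 0  0  0  0  1  2  3  3  3  4
  R[5]: 0  0  0  1  2  3  4  4  4  5
  R[6]: 0  0  0  1  2  3  4  4  5  6
  R[7]: 1  1  1  2  3  4  5  5  6  7
  R[8]: 1  1  2  3  4  5  6  6  7  8
  R[9]: 1  1  2  3  4  5  6  7  8  9
  R[10]: 1  2  3  4  5  6  7  8  9  10

the unique w with this rank table is (7, 10, 6, 5, 4, 9, 1, 3, 8, 2).

Fulton essential set (7 of the 32 Rothe cells):

[(2, 6, 0), (2, 9, 1), (3, 5, 0), (4, 4, 0), (6, 3, 0), (6, 8, 4), (9, 2, 1)]


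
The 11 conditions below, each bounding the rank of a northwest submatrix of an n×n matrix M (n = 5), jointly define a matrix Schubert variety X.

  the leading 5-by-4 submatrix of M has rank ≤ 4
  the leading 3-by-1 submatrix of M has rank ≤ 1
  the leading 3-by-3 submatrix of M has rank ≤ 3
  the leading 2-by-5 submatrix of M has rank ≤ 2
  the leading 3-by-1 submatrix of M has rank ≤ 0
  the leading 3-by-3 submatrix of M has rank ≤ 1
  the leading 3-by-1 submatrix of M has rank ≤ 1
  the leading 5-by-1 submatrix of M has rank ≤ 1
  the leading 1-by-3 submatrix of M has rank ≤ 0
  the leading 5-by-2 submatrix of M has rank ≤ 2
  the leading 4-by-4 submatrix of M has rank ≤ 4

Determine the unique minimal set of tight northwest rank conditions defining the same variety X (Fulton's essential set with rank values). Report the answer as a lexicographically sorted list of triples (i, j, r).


Rank table r_w(5×5) implied by the 11 constraints:

  i=1: 0 0 0 1 1
  i=2: 0 1 1 2 2
  i=3: 0 1 1 2 3
  i=4: 1 2 2 3 4
  i=5: 1 2 3 4 5

hence w(1..5) = (4, 2, 5, 1, 3).

|D(w)|=6, |Ess(w)|=3:

[(1, 3, 0), (3, 1, 0), (3, 3, 1)]


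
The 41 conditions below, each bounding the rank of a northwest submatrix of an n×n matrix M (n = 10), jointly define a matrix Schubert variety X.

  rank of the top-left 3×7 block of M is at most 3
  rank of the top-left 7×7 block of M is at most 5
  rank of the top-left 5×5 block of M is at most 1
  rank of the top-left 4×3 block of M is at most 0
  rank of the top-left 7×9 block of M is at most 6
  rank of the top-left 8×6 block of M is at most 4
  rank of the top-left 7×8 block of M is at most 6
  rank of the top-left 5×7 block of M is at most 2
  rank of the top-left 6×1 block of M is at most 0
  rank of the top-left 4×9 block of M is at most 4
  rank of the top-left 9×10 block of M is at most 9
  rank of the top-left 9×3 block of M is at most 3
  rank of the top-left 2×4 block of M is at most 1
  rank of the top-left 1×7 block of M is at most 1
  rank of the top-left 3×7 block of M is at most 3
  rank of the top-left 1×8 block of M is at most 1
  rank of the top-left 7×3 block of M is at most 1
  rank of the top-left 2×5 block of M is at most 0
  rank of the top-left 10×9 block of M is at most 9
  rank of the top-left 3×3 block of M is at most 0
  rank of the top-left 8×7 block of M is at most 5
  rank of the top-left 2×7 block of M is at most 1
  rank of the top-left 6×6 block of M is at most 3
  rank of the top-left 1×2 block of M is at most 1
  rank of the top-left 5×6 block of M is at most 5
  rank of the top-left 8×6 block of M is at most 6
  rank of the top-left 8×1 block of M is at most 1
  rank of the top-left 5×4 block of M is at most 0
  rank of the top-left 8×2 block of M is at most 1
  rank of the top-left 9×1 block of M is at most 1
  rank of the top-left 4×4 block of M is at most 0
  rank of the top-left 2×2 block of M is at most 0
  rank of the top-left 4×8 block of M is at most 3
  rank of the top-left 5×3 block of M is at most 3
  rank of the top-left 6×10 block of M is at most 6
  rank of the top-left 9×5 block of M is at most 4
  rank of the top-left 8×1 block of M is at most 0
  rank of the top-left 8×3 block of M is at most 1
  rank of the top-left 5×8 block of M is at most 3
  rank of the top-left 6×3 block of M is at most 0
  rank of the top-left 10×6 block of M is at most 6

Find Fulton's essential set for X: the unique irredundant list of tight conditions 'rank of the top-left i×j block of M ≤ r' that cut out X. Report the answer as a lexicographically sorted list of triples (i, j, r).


The tightest implied rank at each (i,j), from the 41 conditions:

  R[1]: 0 | 0 | 0 | 0 | 0 | 1 | 1 | 1 | 1 | 1
  R[2]: 0 | 0 | 0 | 0 | 0 | 1 | 1 | 2 | 2 | 2
  R[3]: 0 | 0 | 0 | 0 | 1 | 2 | 2 | 3 | 3 | 3
  R[4]: 0 | 0 | 0 | 0 | 1 | 2 | 2 | 3 | 4 | 4
  R[5]: 0 | 0 | 0 | 0 | 1 | 2 | 2 | 3 | 4 | 5
  R[6]: 0 | 0 | 0 | 1 | 2 | 3 | 3 | 4 | 5 | 6
  R[7]: 0 | 1 | 1 | 2 | 3 | 4 | 4 | 5 | 6 | 7
  R[8]: 0 | 1 | 1 | 2 | 3 | 4 | 5 | 6 | 7 | 8
  R[9]: 1 | 2 | 2 | 3 | 4 | 5 | 6 | 7 | 8 | 9
  R[10]: 1 | 2 | 3 | 4 | 5 | 6 | 7 | 8 | 9 | 10

giving w = (6, 8, 5, 9, 10, 4, 2, 7, 1, 3) via Δ²R.

|D(w)|=31, |Ess(w)|=7:

[(2, 5, 0), (2, 7, 1), (5, 4, 0), (5, 7, 2), (6, 3, 0), (8, 1, 0), (8, 3, 1)]


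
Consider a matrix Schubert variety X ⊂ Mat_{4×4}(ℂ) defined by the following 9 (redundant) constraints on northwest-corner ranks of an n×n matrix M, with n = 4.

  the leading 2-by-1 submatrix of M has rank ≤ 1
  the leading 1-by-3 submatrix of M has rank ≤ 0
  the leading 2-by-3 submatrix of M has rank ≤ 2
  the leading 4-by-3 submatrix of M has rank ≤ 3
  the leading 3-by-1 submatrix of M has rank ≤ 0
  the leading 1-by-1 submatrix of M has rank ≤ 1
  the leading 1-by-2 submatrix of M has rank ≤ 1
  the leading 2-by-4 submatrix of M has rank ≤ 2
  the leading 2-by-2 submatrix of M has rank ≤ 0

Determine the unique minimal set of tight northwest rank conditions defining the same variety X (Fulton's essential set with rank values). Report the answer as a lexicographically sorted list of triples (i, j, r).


Rank table r_w(4×4) implied by the 9 constraints:

  i=1: 0, 0, 0, 1
  i=2: 0, 0, 1, 2
  i=3: 0, 1, 2, 3
  i=4: 1, 2, 3, 4

reading off 1-entries of Δ²R: w = (4, 3, 2, 1).

Fulton essential set (3 of the 6 Rothe cells):

[(1, 3, 0), (2, 2, 0), (3, 1, 0)]


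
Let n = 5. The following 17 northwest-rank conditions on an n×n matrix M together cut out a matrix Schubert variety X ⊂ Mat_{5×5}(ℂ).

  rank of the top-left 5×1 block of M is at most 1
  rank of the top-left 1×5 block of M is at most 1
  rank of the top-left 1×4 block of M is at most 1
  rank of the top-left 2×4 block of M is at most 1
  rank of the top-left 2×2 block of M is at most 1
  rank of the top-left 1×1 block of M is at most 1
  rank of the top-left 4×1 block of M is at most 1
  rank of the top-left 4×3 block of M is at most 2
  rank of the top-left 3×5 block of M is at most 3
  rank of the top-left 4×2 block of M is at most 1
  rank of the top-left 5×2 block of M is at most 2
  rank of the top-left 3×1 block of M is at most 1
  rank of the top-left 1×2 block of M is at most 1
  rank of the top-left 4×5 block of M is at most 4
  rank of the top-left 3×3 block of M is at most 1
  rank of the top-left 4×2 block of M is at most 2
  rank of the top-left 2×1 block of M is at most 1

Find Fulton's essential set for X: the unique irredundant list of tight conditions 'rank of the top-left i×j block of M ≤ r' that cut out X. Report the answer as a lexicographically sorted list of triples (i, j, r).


Rank table r_w(5×5) implied by the 17 constraints:

  i=1: 1, 1, 1, 1, 1
  i=2: 1, 1, 1, 1, 2
  i=3: 1, 1, 1, 2, 3
  i=4: 1, 1, 2, 3, 4
  i=5: 1, 2, 3, 4, 5

hence w(1..5) = (1, 5, 4, 3, 2).

D(w) has 6 cells with 3 SE-corners; essential set:

[(2, 4, 1), (3, 3, 1), (4, 2, 1)]


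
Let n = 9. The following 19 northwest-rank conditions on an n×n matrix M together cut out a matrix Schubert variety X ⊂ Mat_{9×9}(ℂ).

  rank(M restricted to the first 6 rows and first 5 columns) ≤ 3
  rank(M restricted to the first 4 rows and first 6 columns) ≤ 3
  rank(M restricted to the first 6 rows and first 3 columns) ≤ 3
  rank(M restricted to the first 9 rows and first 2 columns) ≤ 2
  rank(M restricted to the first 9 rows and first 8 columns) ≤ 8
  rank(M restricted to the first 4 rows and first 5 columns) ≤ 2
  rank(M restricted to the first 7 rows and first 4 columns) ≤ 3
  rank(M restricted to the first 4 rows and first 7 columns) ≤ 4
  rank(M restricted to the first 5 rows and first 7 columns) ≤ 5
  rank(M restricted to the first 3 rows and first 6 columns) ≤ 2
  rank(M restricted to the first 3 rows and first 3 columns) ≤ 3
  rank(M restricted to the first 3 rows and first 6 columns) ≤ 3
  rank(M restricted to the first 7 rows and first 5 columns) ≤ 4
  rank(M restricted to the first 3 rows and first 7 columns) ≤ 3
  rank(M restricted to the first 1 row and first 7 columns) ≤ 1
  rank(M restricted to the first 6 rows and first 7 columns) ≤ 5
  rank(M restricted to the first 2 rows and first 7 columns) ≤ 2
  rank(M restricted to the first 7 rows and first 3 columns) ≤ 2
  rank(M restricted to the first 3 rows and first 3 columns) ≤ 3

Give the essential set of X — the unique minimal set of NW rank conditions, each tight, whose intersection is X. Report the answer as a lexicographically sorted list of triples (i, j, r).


Recovering R(i,j) via the rank-extension bound from the 19 conditions:

  1 1 1 1 1 1 1 1 1
  1 2 2 2 2 2 2 2 2
  1 2 2 2 2 2 3 3 3
  1 2 2 2 2 3 4 4 4
  1 2 2 3 3 4 5 5 5
  1 2 2 3 3 4 5 6 6
  1 2 2 3 4 5 6 7 7
  1 2 3 4 5 6 7 8 8
  1 2 3 4 5 6 7 8 9

reading off 1-entries of Δ²R: w = (1, 2, 7, 6, 4, 8, 5, 3, 9).

ℓ(w)=11; the 4 essential cells (i,j,r):

[(3, 6, 2), (4, 5, 2), (6, 5, 3), (7, 3, 2)]


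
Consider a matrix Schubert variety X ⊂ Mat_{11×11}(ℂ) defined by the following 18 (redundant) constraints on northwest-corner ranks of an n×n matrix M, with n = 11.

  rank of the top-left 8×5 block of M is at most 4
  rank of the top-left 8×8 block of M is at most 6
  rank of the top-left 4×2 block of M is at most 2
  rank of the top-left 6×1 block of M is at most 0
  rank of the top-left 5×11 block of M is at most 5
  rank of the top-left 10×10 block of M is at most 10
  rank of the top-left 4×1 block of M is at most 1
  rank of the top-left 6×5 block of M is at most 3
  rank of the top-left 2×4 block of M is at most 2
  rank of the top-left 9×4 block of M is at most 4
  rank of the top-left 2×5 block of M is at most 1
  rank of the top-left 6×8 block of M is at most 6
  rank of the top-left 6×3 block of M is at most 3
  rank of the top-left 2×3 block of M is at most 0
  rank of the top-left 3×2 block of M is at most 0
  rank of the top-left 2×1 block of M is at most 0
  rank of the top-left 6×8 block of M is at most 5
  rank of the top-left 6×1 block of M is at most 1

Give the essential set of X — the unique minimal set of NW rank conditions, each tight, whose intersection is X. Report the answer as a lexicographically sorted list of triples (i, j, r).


Reconstructing r_w from the 18 given conditions:

  R[1]: 0 | 0 | 0 | 1 | 1 | 1 | 1 | 1 | 1 | 1 | 1
  R[2]: 0 | 0 | 0 | 1 | 1 | 2 | 2 | 2 | 2 | 2 | 2
  R[3]: 0 | 0 | 1 | 2 | 2 | 3 | 3 | 3 | 3 | 3 | 3
  R[4]: 0 | 1 | 2 | 3 | 3 | 4 | 4 | 4 | 4 | 4 | 4
  R[5]: 0 | 1 | 2 | 3 | 3 | 4 | 5 | 5 | 5 | 5 | 5
  R[6]: 0 | 1 | 2 | 3 | 3 | 4 | 5 | 5 | 6 | 6 | 6
  R[7]: 1 | 2 | 3 | 4 | 4 | 5 | 6 | 6 | 7 | 7 | 7
  R[8]: 1 | 2 | 3 | 4 | 4 | 5 | 6 | 6 | 7 | 8 | 8
  R[9]: 1 | 2 | 3 | 4 | 5 | 6 | 7 | 7 | 8 | 9 | 9
  R[10]: 1 | 2 | 3 | 4 | 5 | 6 | 7 | 8 | 9 | 10 | 10
  R[11]: 1 | 2 | 3 | 4 | 5 | 6 | 7 | 8 | 9 | 10 | 11

reading off 1-entries of Δ²R: w = (4, 6, 3, 2, 7, 9, 1, 10, 5, 8, 11).

D(w) has 17 cells with 8 SE-corners; essential set:

[(2, 3, 0), (2, 5, 1), (3, 2, 0), (6, 1, 0), (6, 5, 3), (6, 8, 5), (8, 5, 4), (8, 8, 6)]


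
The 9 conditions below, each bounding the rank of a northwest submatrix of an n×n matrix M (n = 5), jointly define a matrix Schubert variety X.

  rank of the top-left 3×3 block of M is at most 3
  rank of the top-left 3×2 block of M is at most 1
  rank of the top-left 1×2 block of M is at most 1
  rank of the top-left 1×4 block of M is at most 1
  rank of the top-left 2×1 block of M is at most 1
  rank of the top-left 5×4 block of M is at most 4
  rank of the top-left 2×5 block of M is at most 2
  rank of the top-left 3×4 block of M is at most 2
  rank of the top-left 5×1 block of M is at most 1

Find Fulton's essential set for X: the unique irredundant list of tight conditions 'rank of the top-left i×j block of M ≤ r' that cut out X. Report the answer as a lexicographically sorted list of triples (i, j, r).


Propagating the 9 rank bounds to every northwest block:

  row 1: 1  1  1  1  1
  row 2: 1  1  2  2  2
  row 3: 1  1  2  2  3
  row 4: 1  2  3  3  4
  row 5: 1  2  3  4  5

reading off 1-entries of Δ²R: w = (1, 3, 5, 2, 4).

|D(w)|=3, |Ess(w)|=2:

[(3, 2, 1), (3, 4, 2)]


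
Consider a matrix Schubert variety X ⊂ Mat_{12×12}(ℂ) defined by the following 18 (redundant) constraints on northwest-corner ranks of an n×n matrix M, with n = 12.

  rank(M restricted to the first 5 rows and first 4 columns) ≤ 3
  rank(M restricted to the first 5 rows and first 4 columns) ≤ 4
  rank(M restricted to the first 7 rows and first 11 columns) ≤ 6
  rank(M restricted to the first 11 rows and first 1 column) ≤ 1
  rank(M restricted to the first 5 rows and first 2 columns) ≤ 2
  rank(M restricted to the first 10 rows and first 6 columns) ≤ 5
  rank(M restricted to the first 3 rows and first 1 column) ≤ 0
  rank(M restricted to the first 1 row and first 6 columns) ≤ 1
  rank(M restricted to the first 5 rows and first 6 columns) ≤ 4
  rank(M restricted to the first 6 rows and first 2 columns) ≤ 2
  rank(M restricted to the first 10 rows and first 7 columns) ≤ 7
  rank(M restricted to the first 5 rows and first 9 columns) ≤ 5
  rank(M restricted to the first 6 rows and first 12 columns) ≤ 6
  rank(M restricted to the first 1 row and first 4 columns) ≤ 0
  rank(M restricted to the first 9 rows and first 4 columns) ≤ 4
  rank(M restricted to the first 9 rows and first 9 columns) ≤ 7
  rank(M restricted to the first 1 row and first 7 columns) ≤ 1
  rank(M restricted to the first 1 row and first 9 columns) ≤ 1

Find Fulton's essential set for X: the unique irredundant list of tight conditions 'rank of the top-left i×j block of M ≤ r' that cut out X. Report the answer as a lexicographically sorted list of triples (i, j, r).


Computing R[i][j] = min implied NW-rank bound (n=12, 18 conditions):

  row 1: 0 | 0 | 0 | 0 | 1 | 1 | 1 | 1 | 1 | 1 | 1 | 1
  row 2: 0 | 1 | 1 | 1 | 2 | 2 | 2 | 2 | 2 | 2 | 2 | 2
  row 3: 0 | 1 | 2 | 2 | 3 | 3 | 3 | 3 | 3 | 3 | 3 | 3
  row 4: 1 | 2 | 3 | 3 | 4 | 4 | 4 | 4 | 4 | 4 | 4 | 4
  row 5: 1 | 2 | 3 | 3 | 4 | 4 | 5 | 5 | 5 | 5 | 5 | 5
  row 6: 1 | 2 | 3 | 4 | 5 | 5 | 6 | 6 | 6 | 6 | 6 | 6
  row 7: 1 | 2 | 3 | 4 | 5 | 5 | 6 | 6 | 6 | 6 | 6 | 7
  row 8: 1 | 2 | 3 | 4 | 5 | 5 | 6 | 7 | 7 | 7 | 7 | 8
  row 9: 1 | 2 | 3 | 4 | 5 | 5 | 6 | 7 | 7 | 8 | 8 | 9
  row 10: 1 | 2 | 3 | 4 | 5 | 5 | 6 | 7 | 8 | 9 | 9 | 10
  row 11: 1 | 2 | 3 | 4 | 5 | 6 | 7 | 8 | 9 | 10 | 10 | 11
  row 12: 1 | 2 | 3 | 4 | 5 | 6 | 7 | 8 | 9 | 10 | 11 | 12

reading off 1-entries of Δ²R: w = (5, 2, 3, 1, 7, 4, 12, 8, 10, 9, 6, 11).

Rothe diagram D(w) (17 cells), 7 SE-corners (essential conditions):

[(1, 4, 0), (3, 1, 0), (5, 4, 3), (5, 6, 4), (7, 11, 6), (9, 9, 7), (10, 6, 5)]


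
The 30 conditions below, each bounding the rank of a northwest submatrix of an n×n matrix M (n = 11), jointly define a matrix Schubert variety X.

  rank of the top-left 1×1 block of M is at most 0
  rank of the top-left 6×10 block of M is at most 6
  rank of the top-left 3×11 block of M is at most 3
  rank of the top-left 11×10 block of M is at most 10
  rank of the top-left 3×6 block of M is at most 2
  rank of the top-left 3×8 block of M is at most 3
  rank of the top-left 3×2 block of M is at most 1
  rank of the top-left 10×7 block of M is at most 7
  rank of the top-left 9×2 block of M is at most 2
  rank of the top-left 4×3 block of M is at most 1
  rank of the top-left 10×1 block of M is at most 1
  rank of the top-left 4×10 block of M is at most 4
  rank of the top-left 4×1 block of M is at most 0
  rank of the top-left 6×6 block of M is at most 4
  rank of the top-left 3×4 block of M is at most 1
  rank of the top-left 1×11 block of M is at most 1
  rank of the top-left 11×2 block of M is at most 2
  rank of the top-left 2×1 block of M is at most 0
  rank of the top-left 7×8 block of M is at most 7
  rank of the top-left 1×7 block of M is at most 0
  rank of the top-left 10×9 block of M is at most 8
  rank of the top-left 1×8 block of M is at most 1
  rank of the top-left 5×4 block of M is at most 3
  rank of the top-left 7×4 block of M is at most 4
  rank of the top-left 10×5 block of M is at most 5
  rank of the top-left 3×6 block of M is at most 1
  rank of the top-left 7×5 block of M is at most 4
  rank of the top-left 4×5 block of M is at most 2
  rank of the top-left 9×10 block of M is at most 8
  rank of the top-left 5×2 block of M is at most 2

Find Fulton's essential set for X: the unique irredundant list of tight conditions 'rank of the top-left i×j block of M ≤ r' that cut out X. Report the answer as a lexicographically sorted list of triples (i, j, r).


Recovering R(i,j) via the rank-extension bound from the 30 conditions:

  row 1: 0  0  0  0  0  0  0  1  1  1  1
  row 2: 0  1  1  1  1  1  1  2  2  2  2
  row 3: 0  1  1  1  1  1  2  3  3  3  3
  row 4: 0  1  1  2  2  2  3  4  4  4  4
  row 5: 1  2  2  3  3  3  4  5  5  5  5
  row 6: 1  2  3  4  4  4  5  6  6  6  6
  row 7: 1  2  3  4  4  5  6  7  7  7  7
  row 8: 1  2  3  4  5  6  7  8  8  8  8
  row 9: 1  2  3  4  5  6  7  8  8  8  9
  row 10: 1  2  3  4  5  6  7  8  8  9  10
  row 11: 1  2  3  4  5  6  7  8  9  10  11

the unique w with this rank table is (8, 2, 7, 4, 1, 3, 6, 5, 11, 10, 9).

Rothe diagram D(w) (19 cells), 7 SE-corners (essential conditions):

[(1, 7, 0), (3, 6, 1), (4, 1, 0), (4, 3, 1), (7, 5, 4), (9, 10, 8), (10, 9, 8)]


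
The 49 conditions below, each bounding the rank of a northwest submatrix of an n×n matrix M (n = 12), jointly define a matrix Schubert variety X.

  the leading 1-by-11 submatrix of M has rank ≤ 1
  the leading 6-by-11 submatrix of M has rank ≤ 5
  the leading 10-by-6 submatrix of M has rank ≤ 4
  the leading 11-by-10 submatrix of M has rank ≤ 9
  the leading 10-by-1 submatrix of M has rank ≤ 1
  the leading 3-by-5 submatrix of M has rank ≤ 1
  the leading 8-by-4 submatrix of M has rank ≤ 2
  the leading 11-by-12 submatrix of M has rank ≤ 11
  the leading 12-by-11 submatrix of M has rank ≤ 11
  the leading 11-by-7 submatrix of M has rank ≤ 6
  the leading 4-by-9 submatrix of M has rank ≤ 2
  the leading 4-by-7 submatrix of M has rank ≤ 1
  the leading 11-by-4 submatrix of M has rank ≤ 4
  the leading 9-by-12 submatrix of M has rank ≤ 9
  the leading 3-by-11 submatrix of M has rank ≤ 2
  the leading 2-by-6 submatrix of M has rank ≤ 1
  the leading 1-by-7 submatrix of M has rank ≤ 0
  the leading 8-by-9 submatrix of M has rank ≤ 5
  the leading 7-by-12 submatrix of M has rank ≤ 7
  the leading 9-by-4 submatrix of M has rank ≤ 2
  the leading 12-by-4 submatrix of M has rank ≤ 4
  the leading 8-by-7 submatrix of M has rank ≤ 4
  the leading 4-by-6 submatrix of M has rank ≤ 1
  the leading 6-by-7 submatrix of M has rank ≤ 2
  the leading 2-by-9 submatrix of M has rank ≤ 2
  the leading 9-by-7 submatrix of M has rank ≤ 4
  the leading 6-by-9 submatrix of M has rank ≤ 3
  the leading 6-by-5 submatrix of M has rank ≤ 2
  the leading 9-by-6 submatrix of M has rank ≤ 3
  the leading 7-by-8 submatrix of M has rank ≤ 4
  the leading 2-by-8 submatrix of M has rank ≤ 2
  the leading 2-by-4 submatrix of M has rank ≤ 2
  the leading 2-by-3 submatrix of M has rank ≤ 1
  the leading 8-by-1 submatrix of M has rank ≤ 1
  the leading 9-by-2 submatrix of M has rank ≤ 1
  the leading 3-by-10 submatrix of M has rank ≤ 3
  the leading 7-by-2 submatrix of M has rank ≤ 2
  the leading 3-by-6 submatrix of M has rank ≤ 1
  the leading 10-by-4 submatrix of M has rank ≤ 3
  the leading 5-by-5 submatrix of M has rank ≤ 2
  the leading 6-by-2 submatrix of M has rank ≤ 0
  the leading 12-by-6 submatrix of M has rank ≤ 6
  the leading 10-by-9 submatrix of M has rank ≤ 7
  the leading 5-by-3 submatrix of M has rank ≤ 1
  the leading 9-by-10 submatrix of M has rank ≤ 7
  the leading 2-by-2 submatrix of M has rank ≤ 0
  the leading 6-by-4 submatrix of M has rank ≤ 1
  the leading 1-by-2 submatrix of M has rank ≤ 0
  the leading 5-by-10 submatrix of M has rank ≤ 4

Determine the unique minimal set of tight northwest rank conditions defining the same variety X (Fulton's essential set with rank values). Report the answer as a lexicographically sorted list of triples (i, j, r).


The tightest implied rank at each (i,j), from the 49 conditions:

  0, 0, 0, 0, 0, 0, 0, 1, 1, 1, 1, 1
  0, 0, 1, 1, 1, 1, 1, 2, 2, 2, 2, 2
  0, 0, 1, 1, 1, 1, 1, 2, 2, 2, 2, 3
  0, 0, 1, 1, 1, 1, 1, 2, 2, 3, 3, 4
  0, 0, 1, 1, 2, 2, 2, 3, 3, 4, 4, 5
  0, 0, 1, 1, 2, 2, 2, 3, 3, 4, 5, 6
  1, 1, 2, 2, 3, 3, 3, 4, 4, 5, 6, 7
  1, 1, 2, 2, 3, 3, 4, 5, 5, 6, 7, 8
  1, 1, 2, 2, 3, 3, 4, 5, 6, 7, 8, 9
  1, 2, 3, 3, 4, 4, 5, 6, 7, 8, 9, 10
  1, 2, 3, 4, 5, 5, 6, 7, 8, 9, 10, 11
  1, 2, 3, 4, 5, 6, 7, 8, 9, 10, 11, 12

hence w(1..12) = (8, 3, 12, 10, 5, 11, 1, 7, 9, 2, 4, 6).

D(w) has 40 cells with 11 SE-corners; essential set:

[(1, 7, 0), (3, 11, 2), (4, 7, 1), (4, 9, 2), (6, 2, 0), (6, 4, 1), (6, 7, 2), (6, 9, 3), (9, 2, 1), (9, 4, 2), (9, 6, 3)]


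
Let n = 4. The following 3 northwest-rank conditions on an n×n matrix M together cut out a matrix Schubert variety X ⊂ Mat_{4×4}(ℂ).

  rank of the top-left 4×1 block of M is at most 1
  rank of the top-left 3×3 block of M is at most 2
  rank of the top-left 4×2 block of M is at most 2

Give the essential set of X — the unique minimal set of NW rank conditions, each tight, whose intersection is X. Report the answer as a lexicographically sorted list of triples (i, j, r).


Reconstructing r_w from the 3 given conditions:

  row 1: 1 | 1 | 1 | 1
  row 2: 1 | 2 | 2 | 2
  row 3: 1 | 2 | 2 | 3
  row 4: 1 | 2 | 3 | 4

the unique w with this rank table is (1, 2, 4, 3).

|D(w)|=1, |Ess(w)|=1:

[(3, 3, 2)]


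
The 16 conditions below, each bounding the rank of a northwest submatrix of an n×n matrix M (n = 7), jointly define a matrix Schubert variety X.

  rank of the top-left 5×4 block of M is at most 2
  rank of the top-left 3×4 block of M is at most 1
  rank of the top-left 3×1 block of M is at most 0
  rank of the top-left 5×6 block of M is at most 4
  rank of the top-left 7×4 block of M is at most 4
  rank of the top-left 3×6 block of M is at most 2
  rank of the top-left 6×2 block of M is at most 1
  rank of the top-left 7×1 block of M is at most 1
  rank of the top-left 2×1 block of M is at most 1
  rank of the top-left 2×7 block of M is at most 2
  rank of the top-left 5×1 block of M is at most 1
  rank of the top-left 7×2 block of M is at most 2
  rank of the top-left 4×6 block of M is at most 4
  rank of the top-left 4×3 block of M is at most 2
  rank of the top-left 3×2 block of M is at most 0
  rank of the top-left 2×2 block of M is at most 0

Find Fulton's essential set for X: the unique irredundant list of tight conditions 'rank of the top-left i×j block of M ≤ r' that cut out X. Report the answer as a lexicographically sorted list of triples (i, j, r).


Reconstructing r_w from the 16 given conditions:

  row 1: 0, 0, 1, 1, 1, 1, 1
  row 2: 0, 0, 1, 1, 2, 2, 2
  row 3: 0, 0, 1, 1, 2, 2, 3
  row 4: 1, 1, 2, 2, 3, 3, 4
  row 5: 1, 1, 2, 2, 3, 4, 5
  row 6: 1, 1, 2, 3, 4, 5, 6
  row 7: 1, 2, 3, 4, 5, 6, 7

reading off 1-entries of Δ²R: w = (3, 5, 7, 1, 6, 4, 2).

Fulton essential set (5 of the 12 Rothe cells):

[(3, 2, 0), (3, 4, 1), (3, 6, 2), (5, 4, 2), (6, 2, 1)]
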